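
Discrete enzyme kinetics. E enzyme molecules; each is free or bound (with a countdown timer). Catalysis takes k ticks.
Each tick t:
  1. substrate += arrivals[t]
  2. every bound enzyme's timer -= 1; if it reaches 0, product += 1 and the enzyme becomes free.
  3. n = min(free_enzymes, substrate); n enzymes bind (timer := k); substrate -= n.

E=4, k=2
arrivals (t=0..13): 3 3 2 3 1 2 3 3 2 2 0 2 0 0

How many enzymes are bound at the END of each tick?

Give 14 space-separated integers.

Answer: 3 4 4 4 4 4 4 4 4 4 4 4 3 2

Derivation:
t=0: arr=3 -> substrate=0 bound=3 product=0
t=1: arr=3 -> substrate=2 bound=4 product=0
t=2: arr=2 -> substrate=1 bound=4 product=3
t=3: arr=3 -> substrate=3 bound=4 product=4
t=4: arr=1 -> substrate=1 bound=4 product=7
t=5: arr=2 -> substrate=2 bound=4 product=8
t=6: arr=3 -> substrate=2 bound=4 product=11
t=7: arr=3 -> substrate=4 bound=4 product=12
t=8: arr=2 -> substrate=3 bound=4 product=15
t=9: arr=2 -> substrate=4 bound=4 product=16
t=10: arr=0 -> substrate=1 bound=4 product=19
t=11: arr=2 -> substrate=2 bound=4 product=20
t=12: arr=0 -> substrate=0 bound=3 product=23
t=13: arr=0 -> substrate=0 bound=2 product=24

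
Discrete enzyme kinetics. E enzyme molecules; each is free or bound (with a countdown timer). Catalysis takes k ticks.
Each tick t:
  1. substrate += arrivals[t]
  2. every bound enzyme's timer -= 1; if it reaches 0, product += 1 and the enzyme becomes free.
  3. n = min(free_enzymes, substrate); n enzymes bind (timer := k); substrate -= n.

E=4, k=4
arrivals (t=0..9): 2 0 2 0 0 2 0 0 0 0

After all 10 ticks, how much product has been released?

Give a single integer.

Answer: 6

Derivation:
t=0: arr=2 -> substrate=0 bound=2 product=0
t=1: arr=0 -> substrate=0 bound=2 product=0
t=2: arr=2 -> substrate=0 bound=4 product=0
t=3: arr=0 -> substrate=0 bound=4 product=0
t=4: arr=0 -> substrate=0 bound=2 product=2
t=5: arr=2 -> substrate=0 bound=4 product=2
t=6: arr=0 -> substrate=0 bound=2 product=4
t=7: arr=0 -> substrate=0 bound=2 product=4
t=8: arr=0 -> substrate=0 bound=2 product=4
t=9: arr=0 -> substrate=0 bound=0 product=6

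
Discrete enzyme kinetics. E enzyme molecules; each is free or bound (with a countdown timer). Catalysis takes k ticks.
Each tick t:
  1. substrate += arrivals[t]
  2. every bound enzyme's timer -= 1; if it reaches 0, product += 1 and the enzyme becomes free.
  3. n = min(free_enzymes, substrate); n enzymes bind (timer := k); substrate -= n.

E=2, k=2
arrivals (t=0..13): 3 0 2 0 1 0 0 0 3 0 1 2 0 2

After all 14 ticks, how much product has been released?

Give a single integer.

t=0: arr=3 -> substrate=1 bound=2 product=0
t=1: arr=0 -> substrate=1 bound=2 product=0
t=2: arr=2 -> substrate=1 bound=2 product=2
t=3: arr=0 -> substrate=1 bound=2 product=2
t=4: arr=1 -> substrate=0 bound=2 product=4
t=5: arr=0 -> substrate=0 bound=2 product=4
t=6: arr=0 -> substrate=0 bound=0 product=6
t=7: arr=0 -> substrate=0 bound=0 product=6
t=8: arr=3 -> substrate=1 bound=2 product=6
t=9: arr=0 -> substrate=1 bound=2 product=6
t=10: arr=1 -> substrate=0 bound=2 product=8
t=11: arr=2 -> substrate=2 bound=2 product=8
t=12: arr=0 -> substrate=0 bound=2 product=10
t=13: arr=2 -> substrate=2 bound=2 product=10

Answer: 10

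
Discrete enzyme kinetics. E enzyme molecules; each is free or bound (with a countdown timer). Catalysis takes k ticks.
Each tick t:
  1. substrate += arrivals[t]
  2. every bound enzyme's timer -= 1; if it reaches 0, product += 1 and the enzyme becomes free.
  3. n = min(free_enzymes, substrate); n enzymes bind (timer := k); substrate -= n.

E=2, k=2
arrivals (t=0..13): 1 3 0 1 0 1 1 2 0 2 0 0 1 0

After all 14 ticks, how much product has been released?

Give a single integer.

Answer: 11

Derivation:
t=0: arr=1 -> substrate=0 bound=1 product=0
t=1: arr=3 -> substrate=2 bound=2 product=0
t=2: arr=0 -> substrate=1 bound=2 product=1
t=3: arr=1 -> substrate=1 bound=2 product=2
t=4: arr=0 -> substrate=0 bound=2 product=3
t=5: arr=1 -> substrate=0 bound=2 product=4
t=6: arr=1 -> substrate=0 bound=2 product=5
t=7: arr=2 -> substrate=1 bound=2 product=6
t=8: arr=0 -> substrate=0 bound=2 product=7
t=9: arr=2 -> substrate=1 bound=2 product=8
t=10: arr=0 -> substrate=0 bound=2 product=9
t=11: arr=0 -> substrate=0 bound=1 product=10
t=12: arr=1 -> substrate=0 bound=1 product=11
t=13: arr=0 -> substrate=0 bound=1 product=11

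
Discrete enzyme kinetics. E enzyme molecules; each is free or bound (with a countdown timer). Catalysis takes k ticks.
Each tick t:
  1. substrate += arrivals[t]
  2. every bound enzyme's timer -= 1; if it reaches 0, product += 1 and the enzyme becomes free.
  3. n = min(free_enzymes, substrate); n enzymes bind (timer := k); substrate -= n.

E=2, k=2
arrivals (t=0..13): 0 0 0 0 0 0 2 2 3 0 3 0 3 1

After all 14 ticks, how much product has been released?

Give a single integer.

Answer: 6

Derivation:
t=0: arr=0 -> substrate=0 bound=0 product=0
t=1: arr=0 -> substrate=0 bound=0 product=0
t=2: arr=0 -> substrate=0 bound=0 product=0
t=3: arr=0 -> substrate=0 bound=0 product=0
t=4: arr=0 -> substrate=0 bound=0 product=0
t=5: arr=0 -> substrate=0 bound=0 product=0
t=6: arr=2 -> substrate=0 bound=2 product=0
t=7: arr=2 -> substrate=2 bound=2 product=0
t=8: arr=3 -> substrate=3 bound=2 product=2
t=9: arr=0 -> substrate=3 bound=2 product=2
t=10: arr=3 -> substrate=4 bound=2 product=4
t=11: arr=0 -> substrate=4 bound=2 product=4
t=12: arr=3 -> substrate=5 bound=2 product=6
t=13: arr=1 -> substrate=6 bound=2 product=6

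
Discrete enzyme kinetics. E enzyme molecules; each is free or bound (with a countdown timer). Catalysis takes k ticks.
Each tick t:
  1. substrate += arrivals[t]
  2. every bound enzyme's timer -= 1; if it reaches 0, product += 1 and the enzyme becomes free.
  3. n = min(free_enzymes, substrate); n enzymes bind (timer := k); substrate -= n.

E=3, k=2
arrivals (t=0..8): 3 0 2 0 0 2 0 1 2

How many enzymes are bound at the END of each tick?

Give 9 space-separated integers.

t=0: arr=3 -> substrate=0 bound=3 product=0
t=1: arr=0 -> substrate=0 bound=3 product=0
t=2: arr=2 -> substrate=0 bound=2 product=3
t=3: arr=0 -> substrate=0 bound=2 product=3
t=4: arr=0 -> substrate=0 bound=0 product=5
t=5: arr=2 -> substrate=0 bound=2 product=5
t=6: arr=0 -> substrate=0 bound=2 product=5
t=7: arr=1 -> substrate=0 bound=1 product=7
t=8: arr=2 -> substrate=0 bound=3 product=7

Answer: 3 3 2 2 0 2 2 1 3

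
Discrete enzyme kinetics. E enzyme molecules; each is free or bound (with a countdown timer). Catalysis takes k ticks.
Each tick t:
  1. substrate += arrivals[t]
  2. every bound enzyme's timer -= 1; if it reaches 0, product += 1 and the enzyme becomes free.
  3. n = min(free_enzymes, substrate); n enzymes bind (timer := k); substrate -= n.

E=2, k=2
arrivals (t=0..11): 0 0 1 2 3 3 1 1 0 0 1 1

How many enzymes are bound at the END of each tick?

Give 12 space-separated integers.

Answer: 0 0 1 2 2 2 2 2 2 2 2 2

Derivation:
t=0: arr=0 -> substrate=0 bound=0 product=0
t=1: arr=0 -> substrate=0 bound=0 product=0
t=2: arr=1 -> substrate=0 bound=1 product=0
t=3: arr=2 -> substrate=1 bound=2 product=0
t=4: arr=3 -> substrate=3 bound=2 product=1
t=5: arr=3 -> substrate=5 bound=2 product=2
t=6: arr=1 -> substrate=5 bound=2 product=3
t=7: arr=1 -> substrate=5 bound=2 product=4
t=8: arr=0 -> substrate=4 bound=2 product=5
t=9: arr=0 -> substrate=3 bound=2 product=6
t=10: arr=1 -> substrate=3 bound=2 product=7
t=11: arr=1 -> substrate=3 bound=2 product=8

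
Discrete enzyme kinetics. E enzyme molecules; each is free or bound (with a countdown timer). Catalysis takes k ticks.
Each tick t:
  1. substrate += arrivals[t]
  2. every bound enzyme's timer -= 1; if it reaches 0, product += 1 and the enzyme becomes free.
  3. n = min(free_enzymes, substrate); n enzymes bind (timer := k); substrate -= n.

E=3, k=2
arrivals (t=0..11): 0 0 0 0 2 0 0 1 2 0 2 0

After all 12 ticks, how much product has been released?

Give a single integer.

t=0: arr=0 -> substrate=0 bound=0 product=0
t=1: arr=0 -> substrate=0 bound=0 product=0
t=2: arr=0 -> substrate=0 bound=0 product=0
t=3: arr=0 -> substrate=0 bound=0 product=0
t=4: arr=2 -> substrate=0 bound=2 product=0
t=5: arr=0 -> substrate=0 bound=2 product=0
t=6: arr=0 -> substrate=0 bound=0 product=2
t=7: arr=1 -> substrate=0 bound=1 product=2
t=8: arr=2 -> substrate=0 bound=3 product=2
t=9: arr=0 -> substrate=0 bound=2 product=3
t=10: arr=2 -> substrate=0 bound=2 product=5
t=11: arr=0 -> substrate=0 bound=2 product=5

Answer: 5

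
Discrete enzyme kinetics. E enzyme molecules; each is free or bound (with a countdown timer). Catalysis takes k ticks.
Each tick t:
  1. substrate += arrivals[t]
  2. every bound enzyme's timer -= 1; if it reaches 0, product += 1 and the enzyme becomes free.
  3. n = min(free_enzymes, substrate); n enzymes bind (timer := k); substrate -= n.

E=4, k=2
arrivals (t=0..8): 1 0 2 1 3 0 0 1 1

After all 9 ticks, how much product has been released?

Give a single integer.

Answer: 7

Derivation:
t=0: arr=1 -> substrate=0 bound=1 product=0
t=1: arr=0 -> substrate=0 bound=1 product=0
t=2: arr=2 -> substrate=0 bound=2 product=1
t=3: arr=1 -> substrate=0 bound=3 product=1
t=4: arr=3 -> substrate=0 bound=4 product=3
t=5: arr=0 -> substrate=0 bound=3 product=4
t=6: arr=0 -> substrate=0 bound=0 product=7
t=7: arr=1 -> substrate=0 bound=1 product=7
t=8: arr=1 -> substrate=0 bound=2 product=7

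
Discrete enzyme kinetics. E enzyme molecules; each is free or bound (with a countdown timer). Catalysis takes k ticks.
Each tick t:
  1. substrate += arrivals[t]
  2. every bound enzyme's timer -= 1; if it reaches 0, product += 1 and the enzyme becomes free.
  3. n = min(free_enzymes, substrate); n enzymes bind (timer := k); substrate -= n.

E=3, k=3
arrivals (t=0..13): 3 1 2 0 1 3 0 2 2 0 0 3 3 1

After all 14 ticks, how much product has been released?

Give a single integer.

Answer: 12

Derivation:
t=0: arr=3 -> substrate=0 bound=3 product=0
t=1: arr=1 -> substrate=1 bound=3 product=0
t=2: arr=2 -> substrate=3 bound=3 product=0
t=3: arr=0 -> substrate=0 bound=3 product=3
t=4: arr=1 -> substrate=1 bound=3 product=3
t=5: arr=3 -> substrate=4 bound=3 product=3
t=6: arr=0 -> substrate=1 bound=3 product=6
t=7: arr=2 -> substrate=3 bound=3 product=6
t=8: arr=2 -> substrate=5 bound=3 product=6
t=9: arr=0 -> substrate=2 bound=3 product=9
t=10: arr=0 -> substrate=2 bound=3 product=9
t=11: arr=3 -> substrate=5 bound=3 product=9
t=12: arr=3 -> substrate=5 bound=3 product=12
t=13: arr=1 -> substrate=6 bound=3 product=12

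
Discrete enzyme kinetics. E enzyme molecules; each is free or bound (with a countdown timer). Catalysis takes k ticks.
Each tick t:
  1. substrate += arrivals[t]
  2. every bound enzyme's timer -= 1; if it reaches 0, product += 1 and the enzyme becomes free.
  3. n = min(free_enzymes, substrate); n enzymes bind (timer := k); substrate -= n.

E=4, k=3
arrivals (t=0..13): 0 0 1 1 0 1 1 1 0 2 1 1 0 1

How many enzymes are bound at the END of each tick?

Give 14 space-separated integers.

Answer: 0 0 1 2 2 2 2 3 2 3 3 4 2 2

Derivation:
t=0: arr=0 -> substrate=0 bound=0 product=0
t=1: arr=0 -> substrate=0 bound=0 product=0
t=2: arr=1 -> substrate=0 bound=1 product=0
t=3: arr=1 -> substrate=0 bound=2 product=0
t=4: arr=0 -> substrate=0 bound=2 product=0
t=5: arr=1 -> substrate=0 bound=2 product=1
t=6: arr=1 -> substrate=0 bound=2 product=2
t=7: arr=1 -> substrate=0 bound=3 product=2
t=8: arr=0 -> substrate=0 bound=2 product=3
t=9: arr=2 -> substrate=0 bound=3 product=4
t=10: arr=1 -> substrate=0 bound=3 product=5
t=11: arr=1 -> substrate=0 bound=4 product=5
t=12: arr=0 -> substrate=0 bound=2 product=7
t=13: arr=1 -> substrate=0 bound=2 product=8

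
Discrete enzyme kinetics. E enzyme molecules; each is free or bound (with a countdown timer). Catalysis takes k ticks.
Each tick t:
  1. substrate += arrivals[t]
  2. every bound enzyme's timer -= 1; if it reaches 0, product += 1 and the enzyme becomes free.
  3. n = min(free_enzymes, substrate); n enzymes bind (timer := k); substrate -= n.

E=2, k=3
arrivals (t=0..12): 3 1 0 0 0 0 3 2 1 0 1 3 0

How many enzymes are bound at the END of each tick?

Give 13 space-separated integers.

Answer: 2 2 2 2 2 2 2 2 2 2 2 2 2

Derivation:
t=0: arr=3 -> substrate=1 bound=2 product=0
t=1: arr=1 -> substrate=2 bound=2 product=0
t=2: arr=0 -> substrate=2 bound=2 product=0
t=3: arr=0 -> substrate=0 bound=2 product=2
t=4: arr=0 -> substrate=0 bound=2 product=2
t=5: arr=0 -> substrate=0 bound=2 product=2
t=6: arr=3 -> substrate=1 bound=2 product=4
t=7: arr=2 -> substrate=3 bound=2 product=4
t=8: arr=1 -> substrate=4 bound=2 product=4
t=9: arr=0 -> substrate=2 bound=2 product=6
t=10: arr=1 -> substrate=3 bound=2 product=6
t=11: arr=3 -> substrate=6 bound=2 product=6
t=12: arr=0 -> substrate=4 bound=2 product=8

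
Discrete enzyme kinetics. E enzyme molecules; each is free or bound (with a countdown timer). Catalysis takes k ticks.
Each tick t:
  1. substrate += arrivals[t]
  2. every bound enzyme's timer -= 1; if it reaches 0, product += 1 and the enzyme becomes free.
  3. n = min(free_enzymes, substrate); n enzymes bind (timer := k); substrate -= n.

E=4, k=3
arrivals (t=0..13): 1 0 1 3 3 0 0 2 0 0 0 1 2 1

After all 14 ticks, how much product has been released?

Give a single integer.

t=0: arr=1 -> substrate=0 bound=1 product=0
t=1: arr=0 -> substrate=0 bound=1 product=0
t=2: arr=1 -> substrate=0 bound=2 product=0
t=3: arr=3 -> substrate=0 bound=4 product=1
t=4: arr=3 -> substrate=3 bound=4 product=1
t=5: arr=0 -> substrate=2 bound=4 product=2
t=6: arr=0 -> substrate=0 bound=3 product=5
t=7: arr=2 -> substrate=1 bound=4 product=5
t=8: arr=0 -> substrate=0 bound=4 product=6
t=9: arr=0 -> substrate=0 bound=2 product=8
t=10: arr=0 -> substrate=0 bound=1 product=9
t=11: arr=1 -> substrate=0 bound=1 product=10
t=12: arr=2 -> substrate=0 bound=3 product=10
t=13: arr=1 -> substrate=0 bound=4 product=10

Answer: 10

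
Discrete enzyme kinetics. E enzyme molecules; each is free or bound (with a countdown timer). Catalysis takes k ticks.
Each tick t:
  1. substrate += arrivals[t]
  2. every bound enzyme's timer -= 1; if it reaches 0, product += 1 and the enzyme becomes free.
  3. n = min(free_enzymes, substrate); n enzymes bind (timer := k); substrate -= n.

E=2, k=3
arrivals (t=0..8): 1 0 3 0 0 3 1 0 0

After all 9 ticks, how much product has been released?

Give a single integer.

Answer: 4

Derivation:
t=0: arr=1 -> substrate=0 bound=1 product=0
t=1: arr=0 -> substrate=0 bound=1 product=0
t=2: arr=3 -> substrate=2 bound=2 product=0
t=3: arr=0 -> substrate=1 bound=2 product=1
t=4: arr=0 -> substrate=1 bound=2 product=1
t=5: arr=3 -> substrate=3 bound=2 product=2
t=6: arr=1 -> substrate=3 bound=2 product=3
t=7: arr=0 -> substrate=3 bound=2 product=3
t=8: arr=0 -> substrate=2 bound=2 product=4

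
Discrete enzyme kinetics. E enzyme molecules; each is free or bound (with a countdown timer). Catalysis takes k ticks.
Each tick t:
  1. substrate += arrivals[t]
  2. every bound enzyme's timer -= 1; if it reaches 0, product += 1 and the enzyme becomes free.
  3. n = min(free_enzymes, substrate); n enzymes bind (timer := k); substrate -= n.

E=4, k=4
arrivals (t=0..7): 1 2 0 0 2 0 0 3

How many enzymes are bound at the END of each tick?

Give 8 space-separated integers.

t=0: arr=1 -> substrate=0 bound=1 product=0
t=1: arr=2 -> substrate=0 bound=3 product=0
t=2: arr=0 -> substrate=0 bound=3 product=0
t=3: arr=0 -> substrate=0 bound=3 product=0
t=4: arr=2 -> substrate=0 bound=4 product=1
t=5: arr=0 -> substrate=0 bound=2 product=3
t=6: arr=0 -> substrate=0 bound=2 product=3
t=7: arr=3 -> substrate=1 bound=4 product=3

Answer: 1 3 3 3 4 2 2 4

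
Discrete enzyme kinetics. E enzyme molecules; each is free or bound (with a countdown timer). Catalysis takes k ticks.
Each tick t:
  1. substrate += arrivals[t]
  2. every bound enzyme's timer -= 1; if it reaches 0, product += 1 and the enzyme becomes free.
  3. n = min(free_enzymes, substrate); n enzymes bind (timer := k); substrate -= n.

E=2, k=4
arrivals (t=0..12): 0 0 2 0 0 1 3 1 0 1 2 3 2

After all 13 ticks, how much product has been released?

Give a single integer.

Answer: 4

Derivation:
t=0: arr=0 -> substrate=0 bound=0 product=0
t=1: arr=0 -> substrate=0 bound=0 product=0
t=2: arr=2 -> substrate=0 bound=2 product=0
t=3: arr=0 -> substrate=0 bound=2 product=0
t=4: arr=0 -> substrate=0 bound=2 product=0
t=5: arr=1 -> substrate=1 bound=2 product=0
t=6: arr=3 -> substrate=2 bound=2 product=2
t=7: arr=1 -> substrate=3 bound=2 product=2
t=8: arr=0 -> substrate=3 bound=2 product=2
t=9: arr=1 -> substrate=4 bound=2 product=2
t=10: arr=2 -> substrate=4 bound=2 product=4
t=11: arr=3 -> substrate=7 bound=2 product=4
t=12: arr=2 -> substrate=9 bound=2 product=4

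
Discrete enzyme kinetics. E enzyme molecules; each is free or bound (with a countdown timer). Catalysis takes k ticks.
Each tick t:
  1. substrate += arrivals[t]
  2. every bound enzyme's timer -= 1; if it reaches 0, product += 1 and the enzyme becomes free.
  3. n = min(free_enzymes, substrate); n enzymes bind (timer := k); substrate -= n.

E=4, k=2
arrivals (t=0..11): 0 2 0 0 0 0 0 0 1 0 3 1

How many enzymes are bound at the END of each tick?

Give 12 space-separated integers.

t=0: arr=0 -> substrate=0 bound=0 product=0
t=1: arr=2 -> substrate=0 bound=2 product=0
t=2: arr=0 -> substrate=0 bound=2 product=0
t=3: arr=0 -> substrate=0 bound=0 product=2
t=4: arr=0 -> substrate=0 bound=0 product=2
t=5: arr=0 -> substrate=0 bound=0 product=2
t=6: arr=0 -> substrate=0 bound=0 product=2
t=7: arr=0 -> substrate=0 bound=0 product=2
t=8: arr=1 -> substrate=0 bound=1 product=2
t=9: arr=0 -> substrate=0 bound=1 product=2
t=10: arr=3 -> substrate=0 bound=3 product=3
t=11: arr=1 -> substrate=0 bound=4 product=3

Answer: 0 2 2 0 0 0 0 0 1 1 3 4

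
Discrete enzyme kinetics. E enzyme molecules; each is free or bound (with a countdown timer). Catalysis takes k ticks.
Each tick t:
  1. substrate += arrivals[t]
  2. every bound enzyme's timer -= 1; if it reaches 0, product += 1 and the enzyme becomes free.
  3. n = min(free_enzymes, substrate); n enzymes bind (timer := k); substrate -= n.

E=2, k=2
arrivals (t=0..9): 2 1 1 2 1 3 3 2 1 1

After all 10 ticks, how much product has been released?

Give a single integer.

t=0: arr=2 -> substrate=0 bound=2 product=0
t=1: arr=1 -> substrate=1 bound=2 product=0
t=2: arr=1 -> substrate=0 bound=2 product=2
t=3: arr=2 -> substrate=2 bound=2 product=2
t=4: arr=1 -> substrate=1 bound=2 product=4
t=5: arr=3 -> substrate=4 bound=2 product=4
t=6: arr=3 -> substrate=5 bound=2 product=6
t=7: arr=2 -> substrate=7 bound=2 product=6
t=8: arr=1 -> substrate=6 bound=2 product=8
t=9: arr=1 -> substrate=7 bound=2 product=8

Answer: 8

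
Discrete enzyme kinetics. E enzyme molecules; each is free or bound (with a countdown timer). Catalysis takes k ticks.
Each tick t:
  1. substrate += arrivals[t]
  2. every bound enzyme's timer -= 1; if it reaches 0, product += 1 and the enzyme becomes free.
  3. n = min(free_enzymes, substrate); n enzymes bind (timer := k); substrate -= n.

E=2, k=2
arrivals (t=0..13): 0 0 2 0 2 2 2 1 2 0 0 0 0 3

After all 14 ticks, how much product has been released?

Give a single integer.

t=0: arr=0 -> substrate=0 bound=0 product=0
t=1: arr=0 -> substrate=0 bound=0 product=0
t=2: arr=2 -> substrate=0 bound=2 product=0
t=3: arr=0 -> substrate=0 bound=2 product=0
t=4: arr=2 -> substrate=0 bound=2 product=2
t=5: arr=2 -> substrate=2 bound=2 product=2
t=6: arr=2 -> substrate=2 bound=2 product=4
t=7: arr=1 -> substrate=3 bound=2 product=4
t=8: arr=2 -> substrate=3 bound=2 product=6
t=9: arr=0 -> substrate=3 bound=2 product=6
t=10: arr=0 -> substrate=1 bound=2 product=8
t=11: arr=0 -> substrate=1 bound=2 product=8
t=12: arr=0 -> substrate=0 bound=1 product=10
t=13: arr=3 -> substrate=2 bound=2 product=10

Answer: 10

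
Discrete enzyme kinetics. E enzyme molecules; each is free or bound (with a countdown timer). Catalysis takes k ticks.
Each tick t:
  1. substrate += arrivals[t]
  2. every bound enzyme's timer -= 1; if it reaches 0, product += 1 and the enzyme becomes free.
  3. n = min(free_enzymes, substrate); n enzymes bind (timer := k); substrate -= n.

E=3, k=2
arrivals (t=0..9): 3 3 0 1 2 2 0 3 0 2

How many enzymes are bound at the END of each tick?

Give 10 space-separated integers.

t=0: arr=3 -> substrate=0 bound=3 product=0
t=1: arr=3 -> substrate=3 bound=3 product=0
t=2: arr=0 -> substrate=0 bound=3 product=3
t=3: arr=1 -> substrate=1 bound=3 product=3
t=4: arr=2 -> substrate=0 bound=3 product=6
t=5: arr=2 -> substrate=2 bound=3 product=6
t=6: arr=0 -> substrate=0 bound=2 product=9
t=7: arr=3 -> substrate=2 bound=3 product=9
t=8: arr=0 -> substrate=0 bound=3 product=11
t=9: arr=2 -> substrate=1 bound=3 product=12

Answer: 3 3 3 3 3 3 2 3 3 3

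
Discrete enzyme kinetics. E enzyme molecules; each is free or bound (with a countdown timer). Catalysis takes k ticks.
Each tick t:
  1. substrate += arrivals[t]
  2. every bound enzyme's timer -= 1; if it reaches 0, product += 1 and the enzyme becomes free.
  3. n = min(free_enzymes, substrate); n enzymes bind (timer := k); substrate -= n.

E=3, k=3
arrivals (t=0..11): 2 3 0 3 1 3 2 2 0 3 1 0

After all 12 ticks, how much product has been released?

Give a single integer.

t=0: arr=2 -> substrate=0 bound=2 product=0
t=1: arr=3 -> substrate=2 bound=3 product=0
t=2: arr=0 -> substrate=2 bound=3 product=0
t=3: arr=3 -> substrate=3 bound=3 product=2
t=4: arr=1 -> substrate=3 bound=3 product=3
t=5: arr=3 -> substrate=6 bound=3 product=3
t=6: arr=2 -> substrate=6 bound=3 product=5
t=7: arr=2 -> substrate=7 bound=3 product=6
t=8: arr=0 -> substrate=7 bound=3 product=6
t=9: arr=3 -> substrate=8 bound=3 product=8
t=10: arr=1 -> substrate=8 bound=3 product=9
t=11: arr=0 -> substrate=8 bound=3 product=9

Answer: 9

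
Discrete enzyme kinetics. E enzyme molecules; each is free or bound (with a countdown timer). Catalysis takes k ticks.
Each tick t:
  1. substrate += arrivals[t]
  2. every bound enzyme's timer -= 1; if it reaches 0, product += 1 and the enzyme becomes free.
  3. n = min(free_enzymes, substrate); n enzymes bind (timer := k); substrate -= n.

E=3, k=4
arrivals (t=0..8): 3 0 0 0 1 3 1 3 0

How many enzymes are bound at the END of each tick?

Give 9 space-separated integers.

t=0: arr=3 -> substrate=0 bound=3 product=0
t=1: arr=0 -> substrate=0 bound=3 product=0
t=2: arr=0 -> substrate=0 bound=3 product=0
t=3: arr=0 -> substrate=0 bound=3 product=0
t=4: arr=1 -> substrate=0 bound=1 product=3
t=5: arr=3 -> substrate=1 bound=3 product=3
t=6: arr=1 -> substrate=2 bound=3 product=3
t=7: arr=3 -> substrate=5 bound=3 product=3
t=8: arr=0 -> substrate=4 bound=3 product=4

Answer: 3 3 3 3 1 3 3 3 3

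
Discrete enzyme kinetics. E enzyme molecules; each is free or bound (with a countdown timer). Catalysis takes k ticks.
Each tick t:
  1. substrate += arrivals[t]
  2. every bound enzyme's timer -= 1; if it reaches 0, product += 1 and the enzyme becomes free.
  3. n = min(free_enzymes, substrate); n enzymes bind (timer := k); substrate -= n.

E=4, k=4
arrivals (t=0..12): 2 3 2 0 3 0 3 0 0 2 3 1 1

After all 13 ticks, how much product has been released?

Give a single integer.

t=0: arr=2 -> substrate=0 bound=2 product=0
t=1: arr=3 -> substrate=1 bound=4 product=0
t=2: arr=2 -> substrate=3 bound=4 product=0
t=3: arr=0 -> substrate=3 bound=4 product=0
t=4: arr=3 -> substrate=4 bound=4 product=2
t=5: arr=0 -> substrate=2 bound=4 product=4
t=6: arr=3 -> substrate=5 bound=4 product=4
t=7: arr=0 -> substrate=5 bound=4 product=4
t=8: arr=0 -> substrate=3 bound=4 product=6
t=9: arr=2 -> substrate=3 bound=4 product=8
t=10: arr=3 -> substrate=6 bound=4 product=8
t=11: arr=1 -> substrate=7 bound=4 product=8
t=12: arr=1 -> substrate=6 bound=4 product=10

Answer: 10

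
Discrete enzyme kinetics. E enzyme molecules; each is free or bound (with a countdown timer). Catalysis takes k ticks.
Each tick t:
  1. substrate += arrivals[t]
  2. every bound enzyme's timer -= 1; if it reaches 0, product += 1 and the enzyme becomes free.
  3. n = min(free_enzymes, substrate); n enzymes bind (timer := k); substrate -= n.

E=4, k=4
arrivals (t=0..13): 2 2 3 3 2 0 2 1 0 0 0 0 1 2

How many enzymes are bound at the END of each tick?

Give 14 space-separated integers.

Answer: 2 4 4 4 4 4 4 4 4 4 4 4 4 4

Derivation:
t=0: arr=2 -> substrate=0 bound=2 product=0
t=1: arr=2 -> substrate=0 bound=4 product=0
t=2: arr=3 -> substrate=3 bound=4 product=0
t=3: arr=3 -> substrate=6 bound=4 product=0
t=4: arr=2 -> substrate=6 bound=4 product=2
t=5: arr=0 -> substrate=4 bound=4 product=4
t=6: arr=2 -> substrate=6 bound=4 product=4
t=7: arr=1 -> substrate=7 bound=4 product=4
t=8: arr=0 -> substrate=5 bound=4 product=6
t=9: arr=0 -> substrate=3 bound=4 product=8
t=10: arr=0 -> substrate=3 bound=4 product=8
t=11: arr=0 -> substrate=3 bound=4 product=8
t=12: arr=1 -> substrate=2 bound=4 product=10
t=13: arr=2 -> substrate=2 bound=4 product=12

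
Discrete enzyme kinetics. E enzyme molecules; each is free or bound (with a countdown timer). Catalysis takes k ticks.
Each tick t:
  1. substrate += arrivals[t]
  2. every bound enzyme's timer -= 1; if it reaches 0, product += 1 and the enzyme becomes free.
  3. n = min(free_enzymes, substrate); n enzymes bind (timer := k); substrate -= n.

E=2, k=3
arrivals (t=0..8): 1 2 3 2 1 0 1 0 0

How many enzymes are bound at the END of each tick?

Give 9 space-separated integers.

t=0: arr=1 -> substrate=0 bound=1 product=0
t=1: arr=2 -> substrate=1 bound=2 product=0
t=2: arr=3 -> substrate=4 bound=2 product=0
t=3: arr=2 -> substrate=5 bound=2 product=1
t=4: arr=1 -> substrate=5 bound=2 product=2
t=5: arr=0 -> substrate=5 bound=2 product=2
t=6: arr=1 -> substrate=5 bound=2 product=3
t=7: arr=0 -> substrate=4 bound=2 product=4
t=8: arr=0 -> substrate=4 bound=2 product=4

Answer: 1 2 2 2 2 2 2 2 2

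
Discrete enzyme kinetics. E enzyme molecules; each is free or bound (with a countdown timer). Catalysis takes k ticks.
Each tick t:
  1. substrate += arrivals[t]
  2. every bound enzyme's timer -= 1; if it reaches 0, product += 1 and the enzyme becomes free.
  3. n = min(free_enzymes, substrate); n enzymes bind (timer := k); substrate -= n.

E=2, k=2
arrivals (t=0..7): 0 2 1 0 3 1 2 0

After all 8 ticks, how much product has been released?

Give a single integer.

t=0: arr=0 -> substrate=0 bound=0 product=0
t=1: arr=2 -> substrate=0 bound=2 product=0
t=2: arr=1 -> substrate=1 bound=2 product=0
t=3: arr=0 -> substrate=0 bound=1 product=2
t=4: arr=3 -> substrate=2 bound=2 product=2
t=5: arr=1 -> substrate=2 bound=2 product=3
t=6: arr=2 -> substrate=3 bound=2 product=4
t=7: arr=0 -> substrate=2 bound=2 product=5

Answer: 5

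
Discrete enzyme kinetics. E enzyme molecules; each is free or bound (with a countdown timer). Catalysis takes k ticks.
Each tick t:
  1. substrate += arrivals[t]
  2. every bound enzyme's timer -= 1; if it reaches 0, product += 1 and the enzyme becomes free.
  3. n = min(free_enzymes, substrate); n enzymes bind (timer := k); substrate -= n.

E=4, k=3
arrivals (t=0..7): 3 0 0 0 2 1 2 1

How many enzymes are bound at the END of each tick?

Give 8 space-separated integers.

Answer: 3 3 3 0 2 3 4 4

Derivation:
t=0: arr=3 -> substrate=0 bound=3 product=0
t=1: arr=0 -> substrate=0 bound=3 product=0
t=2: arr=0 -> substrate=0 bound=3 product=0
t=3: arr=0 -> substrate=0 bound=0 product=3
t=4: arr=2 -> substrate=0 bound=2 product=3
t=5: arr=1 -> substrate=0 bound=3 product=3
t=6: arr=2 -> substrate=1 bound=4 product=3
t=7: arr=1 -> substrate=0 bound=4 product=5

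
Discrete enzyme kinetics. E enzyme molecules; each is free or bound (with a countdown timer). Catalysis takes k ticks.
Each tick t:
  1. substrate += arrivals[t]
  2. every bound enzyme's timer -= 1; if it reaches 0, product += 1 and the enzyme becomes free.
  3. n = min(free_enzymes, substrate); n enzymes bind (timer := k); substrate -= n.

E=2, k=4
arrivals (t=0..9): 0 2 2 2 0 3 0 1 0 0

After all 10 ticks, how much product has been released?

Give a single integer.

Answer: 4

Derivation:
t=0: arr=0 -> substrate=0 bound=0 product=0
t=1: arr=2 -> substrate=0 bound=2 product=0
t=2: arr=2 -> substrate=2 bound=2 product=0
t=3: arr=2 -> substrate=4 bound=2 product=0
t=4: arr=0 -> substrate=4 bound=2 product=0
t=5: arr=3 -> substrate=5 bound=2 product=2
t=6: arr=0 -> substrate=5 bound=2 product=2
t=7: arr=1 -> substrate=6 bound=2 product=2
t=8: arr=0 -> substrate=6 bound=2 product=2
t=9: arr=0 -> substrate=4 bound=2 product=4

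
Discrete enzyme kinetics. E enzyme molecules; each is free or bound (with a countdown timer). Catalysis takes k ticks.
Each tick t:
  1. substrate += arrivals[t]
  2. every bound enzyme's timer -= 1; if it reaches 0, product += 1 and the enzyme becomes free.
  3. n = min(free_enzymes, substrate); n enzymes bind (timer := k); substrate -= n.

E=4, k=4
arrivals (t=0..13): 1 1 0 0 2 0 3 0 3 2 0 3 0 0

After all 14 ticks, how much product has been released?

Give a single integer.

t=0: arr=1 -> substrate=0 bound=1 product=0
t=1: arr=1 -> substrate=0 bound=2 product=0
t=2: arr=0 -> substrate=0 bound=2 product=0
t=3: arr=0 -> substrate=0 bound=2 product=0
t=4: arr=2 -> substrate=0 bound=3 product=1
t=5: arr=0 -> substrate=0 bound=2 product=2
t=6: arr=3 -> substrate=1 bound=4 product=2
t=7: arr=0 -> substrate=1 bound=4 product=2
t=8: arr=3 -> substrate=2 bound=4 product=4
t=9: arr=2 -> substrate=4 bound=4 product=4
t=10: arr=0 -> substrate=2 bound=4 product=6
t=11: arr=3 -> substrate=5 bound=4 product=6
t=12: arr=0 -> substrate=3 bound=4 product=8
t=13: arr=0 -> substrate=3 bound=4 product=8

Answer: 8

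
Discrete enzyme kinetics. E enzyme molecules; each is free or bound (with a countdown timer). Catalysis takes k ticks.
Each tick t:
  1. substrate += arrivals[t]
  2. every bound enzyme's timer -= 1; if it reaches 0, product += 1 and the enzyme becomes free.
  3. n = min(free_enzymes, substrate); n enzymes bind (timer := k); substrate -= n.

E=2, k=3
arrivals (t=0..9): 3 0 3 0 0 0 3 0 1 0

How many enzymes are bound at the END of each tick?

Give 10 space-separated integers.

Answer: 2 2 2 2 2 2 2 2 2 2

Derivation:
t=0: arr=3 -> substrate=1 bound=2 product=0
t=1: arr=0 -> substrate=1 bound=2 product=0
t=2: arr=3 -> substrate=4 bound=2 product=0
t=3: arr=0 -> substrate=2 bound=2 product=2
t=4: arr=0 -> substrate=2 bound=2 product=2
t=5: arr=0 -> substrate=2 bound=2 product=2
t=6: arr=3 -> substrate=3 bound=2 product=4
t=7: arr=0 -> substrate=3 bound=2 product=4
t=8: arr=1 -> substrate=4 bound=2 product=4
t=9: arr=0 -> substrate=2 bound=2 product=6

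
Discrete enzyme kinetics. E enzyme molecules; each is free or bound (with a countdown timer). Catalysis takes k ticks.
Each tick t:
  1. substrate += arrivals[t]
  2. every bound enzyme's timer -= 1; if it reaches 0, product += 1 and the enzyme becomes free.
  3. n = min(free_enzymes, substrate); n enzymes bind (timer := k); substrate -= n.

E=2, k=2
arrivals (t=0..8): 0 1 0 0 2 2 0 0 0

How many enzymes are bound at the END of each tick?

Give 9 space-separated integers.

t=0: arr=0 -> substrate=0 bound=0 product=0
t=1: arr=1 -> substrate=0 bound=1 product=0
t=2: arr=0 -> substrate=0 bound=1 product=0
t=3: arr=0 -> substrate=0 bound=0 product=1
t=4: arr=2 -> substrate=0 bound=2 product=1
t=5: arr=2 -> substrate=2 bound=2 product=1
t=6: arr=0 -> substrate=0 bound=2 product=3
t=7: arr=0 -> substrate=0 bound=2 product=3
t=8: arr=0 -> substrate=0 bound=0 product=5

Answer: 0 1 1 0 2 2 2 2 0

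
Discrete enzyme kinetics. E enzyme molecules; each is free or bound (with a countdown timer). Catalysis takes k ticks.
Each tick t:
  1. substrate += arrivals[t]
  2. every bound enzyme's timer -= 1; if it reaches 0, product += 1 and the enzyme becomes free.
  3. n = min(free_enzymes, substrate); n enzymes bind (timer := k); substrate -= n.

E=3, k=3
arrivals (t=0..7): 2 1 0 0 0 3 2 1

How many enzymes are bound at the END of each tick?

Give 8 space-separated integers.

t=0: arr=2 -> substrate=0 bound=2 product=0
t=1: arr=1 -> substrate=0 bound=3 product=0
t=2: arr=0 -> substrate=0 bound=3 product=0
t=3: arr=0 -> substrate=0 bound=1 product=2
t=4: arr=0 -> substrate=0 bound=0 product=3
t=5: arr=3 -> substrate=0 bound=3 product=3
t=6: arr=2 -> substrate=2 bound=3 product=3
t=7: arr=1 -> substrate=3 bound=3 product=3

Answer: 2 3 3 1 0 3 3 3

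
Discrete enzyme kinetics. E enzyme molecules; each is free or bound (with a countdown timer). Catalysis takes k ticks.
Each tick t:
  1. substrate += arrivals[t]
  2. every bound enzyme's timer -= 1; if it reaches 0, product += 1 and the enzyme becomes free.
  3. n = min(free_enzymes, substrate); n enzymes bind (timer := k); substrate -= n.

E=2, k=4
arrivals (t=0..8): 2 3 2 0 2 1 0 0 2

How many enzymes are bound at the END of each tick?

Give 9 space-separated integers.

t=0: arr=2 -> substrate=0 bound=2 product=0
t=1: arr=3 -> substrate=3 bound=2 product=0
t=2: arr=2 -> substrate=5 bound=2 product=0
t=3: arr=0 -> substrate=5 bound=2 product=0
t=4: arr=2 -> substrate=5 bound=2 product=2
t=5: arr=1 -> substrate=6 bound=2 product=2
t=6: arr=0 -> substrate=6 bound=2 product=2
t=7: arr=0 -> substrate=6 bound=2 product=2
t=8: arr=2 -> substrate=6 bound=2 product=4

Answer: 2 2 2 2 2 2 2 2 2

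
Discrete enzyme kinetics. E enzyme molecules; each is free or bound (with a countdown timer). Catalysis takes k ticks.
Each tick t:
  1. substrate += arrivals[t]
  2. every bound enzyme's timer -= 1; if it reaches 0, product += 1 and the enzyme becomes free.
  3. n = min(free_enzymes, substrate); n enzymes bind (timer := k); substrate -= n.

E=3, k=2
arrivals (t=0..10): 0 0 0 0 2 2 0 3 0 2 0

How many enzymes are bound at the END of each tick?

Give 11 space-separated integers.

t=0: arr=0 -> substrate=0 bound=0 product=0
t=1: arr=0 -> substrate=0 bound=0 product=0
t=2: arr=0 -> substrate=0 bound=0 product=0
t=3: arr=0 -> substrate=0 bound=0 product=0
t=4: arr=2 -> substrate=0 bound=2 product=0
t=5: arr=2 -> substrate=1 bound=3 product=0
t=6: arr=0 -> substrate=0 bound=2 product=2
t=7: arr=3 -> substrate=1 bound=3 product=3
t=8: arr=0 -> substrate=0 bound=3 product=4
t=9: arr=2 -> substrate=0 bound=3 product=6
t=10: arr=0 -> substrate=0 bound=2 product=7

Answer: 0 0 0 0 2 3 2 3 3 3 2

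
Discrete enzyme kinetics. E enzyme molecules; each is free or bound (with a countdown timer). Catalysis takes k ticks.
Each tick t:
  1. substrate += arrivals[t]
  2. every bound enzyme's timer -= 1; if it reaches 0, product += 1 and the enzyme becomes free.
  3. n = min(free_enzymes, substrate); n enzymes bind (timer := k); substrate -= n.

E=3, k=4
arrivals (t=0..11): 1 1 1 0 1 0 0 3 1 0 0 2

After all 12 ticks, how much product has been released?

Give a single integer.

Answer: 6

Derivation:
t=0: arr=1 -> substrate=0 bound=1 product=0
t=1: arr=1 -> substrate=0 bound=2 product=0
t=2: arr=1 -> substrate=0 bound=3 product=0
t=3: arr=0 -> substrate=0 bound=3 product=0
t=4: arr=1 -> substrate=0 bound=3 product=1
t=5: arr=0 -> substrate=0 bound=2 product=2
t=6: arr=0 -> substrate=0 bound=1 product=3
t=7: arr=3 -> substrate=1 bound=3 product=3
t=8: arr=1 -> substrate=1 bound=3 product=4
t=9: arr=0 -> substrate=1 bound=3 product=4
t=10: arr=0 -> substrate=1 bound=3 product=4
t=11: arr=2 -> substrate=1 bound=3 product=6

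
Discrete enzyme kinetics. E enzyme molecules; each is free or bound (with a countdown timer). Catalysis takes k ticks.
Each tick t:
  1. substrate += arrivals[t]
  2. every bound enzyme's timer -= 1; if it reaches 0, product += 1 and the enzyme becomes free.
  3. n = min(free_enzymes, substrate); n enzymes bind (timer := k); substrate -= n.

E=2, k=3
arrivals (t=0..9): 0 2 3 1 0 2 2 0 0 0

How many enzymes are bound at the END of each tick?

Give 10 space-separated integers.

t=0: arr=0 -> substrate=0 bound=0 product=0
t=1: arr=2 -> substrate=0 bound=2 product=0
t=2: arr=3 -> substrate=3 bound=2 product=0
t=3: arr=1 -> substrate=4 bound=2 product=0
t=4: arr=0 -> substrate=2 bound=2 product=2
t=5: arr=2 -> substrate=4 bound=2 product=2
t=6: arr=2 -> substrate=6 bound=2 product=2
t=7: arr=0 -> substrate=4 bound=2 product=4
t=8: arr=0 -> substrate=4 bound=2 product=4
t=9: arr=0 -> substrate=4 bound=2 product=4

Answer: 0 2 2 2 2 2 2 2 2 2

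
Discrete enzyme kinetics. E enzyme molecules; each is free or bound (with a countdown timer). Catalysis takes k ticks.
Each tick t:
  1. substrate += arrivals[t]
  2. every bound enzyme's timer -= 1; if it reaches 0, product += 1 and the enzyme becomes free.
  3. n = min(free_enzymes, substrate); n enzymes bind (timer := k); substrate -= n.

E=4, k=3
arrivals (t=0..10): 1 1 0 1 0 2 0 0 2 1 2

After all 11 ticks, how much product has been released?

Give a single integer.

Answer: 5

Derivation:
t=0: arr=1 -> substrate=0 bound=1 product=0
t=1: arr=1 -> substrate=0 bound=2 product=0
t=2: arr=0 -> substrate=0 bound=2 product=0
t=3: arr=1 -> substrate=0 bound=2 product=1
t=4: arr=0 -> substrate=0 bound=1 product=2
t=5: arr=2 -> substrate=0 bound=3 product=2
t=6: arr=0 -> substrate=0 bound=2 product=3
t=7: arr=0 -> substrate=0 bound=2 product=3
t=8: arr=2 -> substrate=0 bound=2 product=5
t=9: arr=1 -> substrate=0 bound=3 product=5
t=10: arr=2 -> substrate=1 bound=4 product=5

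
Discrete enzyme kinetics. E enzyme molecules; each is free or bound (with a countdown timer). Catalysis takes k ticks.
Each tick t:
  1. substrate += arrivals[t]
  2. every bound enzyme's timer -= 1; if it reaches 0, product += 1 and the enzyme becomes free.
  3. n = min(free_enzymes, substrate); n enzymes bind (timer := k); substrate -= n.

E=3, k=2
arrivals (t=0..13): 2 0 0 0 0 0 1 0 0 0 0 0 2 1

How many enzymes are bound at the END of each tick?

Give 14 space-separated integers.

Answer: 2 2 0 0 0 0 1 1 0 0 0 0 2 3

Derivation:
t=0: arr=2 -> substrate=0 bound=2 product=0
t=1: arr=0 -> substrate=0 bound=2 product=0
t=2: arr=0 -> substrate=0 bound=0 product=2
t=3: arr=0 -> substrate=0 bound=0 product=2
t=4: arr=0 -> substrate=0 bound=0 product=2
t=5: arr=0 -> substrate=0 bound=0 product=2
t=6: arr=1 -> substrate=0 bound=1 product=2
t=7: arr=0 -> substrate=0 bound=1 product=2
t=8: arr=0 -> substrate=0 bound=0 product=3
t=9: arr=0 -> substrate=0 bound=0 product=3
t=10: arr=0 -> substrate=0 bound=0 product=3
t=11: arr=0 -> substrate=0 bound=0 product=3
t=12: arr=2 -> substrate=0 bound=2 product=3
t=13: arr=1 -> substrate=0 bound=3 product=3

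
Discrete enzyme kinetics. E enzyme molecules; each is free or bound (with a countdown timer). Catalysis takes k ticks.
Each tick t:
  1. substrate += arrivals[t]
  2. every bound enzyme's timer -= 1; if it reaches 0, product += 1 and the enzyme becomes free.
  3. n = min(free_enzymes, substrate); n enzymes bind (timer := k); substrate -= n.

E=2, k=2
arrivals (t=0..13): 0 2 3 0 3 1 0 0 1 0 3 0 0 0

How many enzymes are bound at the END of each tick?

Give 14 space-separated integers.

Answer: 0 2 2 2 2 2 2 2 2 2 2 2 2 1

Derivation:
t=0: arr=0 -> substrate=0 bound=0 product=0
t=1: arr=2 -> substrate=0 bound=2 product=0
t=2: arr=3 -> substrate=3 bound=2 product=0
t=3: arr=0 -> substrate=1 bound=2 product=2
t=4: arr=3 -> substrate=4 bound=2 product=2
t=5: arr=1 -> substrate=3 bound=2 product=4
t=6: arr=0 -> substrate=3 bound=2 product=4
t=7: arr=0 -> substrate=1 bound=2 product=6
t=8: arr=1 -> substrate=2 bound=2 product=6
t=9: arr=0 -> substrate=0 bound=2 product=8
t=10: arr=3 -> substrate=3 bound=2 product=8
t=11: arr=0 -> substrate=1 bound=2 product=10
t=12: arr=0 -> substrate=1 bound=2 product=10
t=13: arr=0 -> substrate=0 bound=1 product=12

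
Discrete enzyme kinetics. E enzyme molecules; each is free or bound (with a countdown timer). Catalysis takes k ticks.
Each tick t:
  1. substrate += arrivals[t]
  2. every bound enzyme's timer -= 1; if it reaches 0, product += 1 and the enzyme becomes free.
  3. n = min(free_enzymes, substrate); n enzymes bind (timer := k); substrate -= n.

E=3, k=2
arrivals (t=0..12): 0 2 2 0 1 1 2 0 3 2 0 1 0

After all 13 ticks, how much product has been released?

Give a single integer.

Answer: 13

Derivation:
t=0: arr=0 -> substrate=0 bound=0 product=0
t=1: arr=2 -> substrate=0 bound=2 product=0
t=2: arr=2 -> substrate=1 bound=3 product=0
t=3: arr=0 -> substrate=0 bound=2 product=2
t=4: arr=1 -> substrate=0 bound=2 product=3
t=5: arr=1 -> substrate=0 bound=2 product=4
t=6: arr=2 -> substrate=0 bound=3 product=5
t=7: arr=0 -> substrate=0 bound=2 product=6
t=8: arr=3 -> substrate=0 bound=3 product=8
t=9: arr=2 -> substrate=2 bound=3 product=8
t=10: arr=0 -> substrate=0 bound=2 product=11
t=11: arr=1 -> substrate=0 bound=3 product=11
t=12: arr=0 -> substrate=0 bound=1 product=13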